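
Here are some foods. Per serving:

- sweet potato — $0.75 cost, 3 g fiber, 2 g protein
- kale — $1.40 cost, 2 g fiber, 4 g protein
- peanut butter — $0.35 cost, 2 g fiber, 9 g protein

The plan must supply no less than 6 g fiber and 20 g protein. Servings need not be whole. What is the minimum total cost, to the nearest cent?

Two binding constraints pin down two serving amounts, so the optimal mix uses at most two foods. The candidates are each food alone (scaled to the tighter of fiber/protein) and each pair with both constraints tight.
sweet potato only: max(6/3, 20/2) = 10 servings → $7.50.
kale only: max(6/2, 20/4) = 5 servings → $7.00.
peanut butter only: max(6/2, 20/9) = 3 servings → $1.05.
sweet potato + kale: the both-tight solution has a negative serving — not a feasible corner.
sweet potato + peanut butter with both tight: 0.6087 servings and 2.087 servings → $1.19.
kale + peanut butter with both tight: 1.4 servings and 1.6 servings → $2.52.
So the least-cost plan costs $1.05.

$1.05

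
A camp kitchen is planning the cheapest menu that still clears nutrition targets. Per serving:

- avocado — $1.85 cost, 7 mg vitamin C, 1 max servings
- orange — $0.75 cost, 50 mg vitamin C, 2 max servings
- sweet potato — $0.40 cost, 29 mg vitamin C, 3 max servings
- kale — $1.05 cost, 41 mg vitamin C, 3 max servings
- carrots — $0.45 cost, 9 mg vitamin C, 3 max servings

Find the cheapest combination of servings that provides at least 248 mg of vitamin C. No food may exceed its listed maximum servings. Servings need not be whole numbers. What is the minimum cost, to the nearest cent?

$4.26

Cost per mg of vitamin C: sweet potato $0.0138, orange $0.0150, kale $0.0256, carrots $0.0500, avocado $0.2643.
Take 3 servings of sweet potato: +87.0 mg vitamin C for $1.20 (total $1.20, still need 161.0 mg).
Take 2 servings of orange: +100.0 mg vitamin C for $1.50 (total $2.70, still need 61.0 mg).
Take 1.488 servings of kale: +61.0 mg vitamin C for $1.56 (total $4.26, still need 0.0 mg).
Greedy by cheapest-per-mg is optimal for a single linear constraint, so the minimum cost is $4.26.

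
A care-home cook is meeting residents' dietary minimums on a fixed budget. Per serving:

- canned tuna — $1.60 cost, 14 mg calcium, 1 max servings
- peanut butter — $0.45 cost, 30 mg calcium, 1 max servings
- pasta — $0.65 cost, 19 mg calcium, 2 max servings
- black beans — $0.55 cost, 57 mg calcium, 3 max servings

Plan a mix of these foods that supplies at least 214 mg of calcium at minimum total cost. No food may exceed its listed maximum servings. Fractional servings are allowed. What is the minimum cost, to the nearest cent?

$2.54

Cost per mg of calcium: black beans $0.0096, peanut butter $0.0150, pasta $0.0342, canned tuna $0.1143.
Take 3 servings of black beans: +171.0 mg calcium for $1.65 (total $1.65, still need 43.0 mg).
Take 1 serving of peanut butter: +30.0 mg calcium for $0.45 (total $2.10, still need 13.0 mg).
Take 0.6842 servings of pasta: +13.0 mg calcium for $0.44 (total $2.54, still need 0.0 mg).
Greedy by cheapest-per-mg is optimal for a single linear constraint, so the minimum cost is $2.54.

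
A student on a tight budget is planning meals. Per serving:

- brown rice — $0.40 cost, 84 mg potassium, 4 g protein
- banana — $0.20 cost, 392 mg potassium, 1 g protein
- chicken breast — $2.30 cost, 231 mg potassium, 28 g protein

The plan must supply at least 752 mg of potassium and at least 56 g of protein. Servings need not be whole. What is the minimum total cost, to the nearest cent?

The cheapest plan sits at a corner of the feasible region — with two constraints it uses at most two foods.
brown rice only: max(752/84, 56/4) = 14 servings → $5.60.
banana only: max(752/392, 56/1) = 56 servings → $11.20.
chicken breast only: max(752/231, 56/28) = 3.255 servings → $7.49.
brown rice + banana: the both-tight solution has a negative serving — not a feasible corner.
brown rice + chicken breast with both tight: 5.686 servings and 1.188 servings → $5.01.
banana + chicken breast with both tight: 0.7557 servings and 1.973 servings → $4.69.
Cheapest feasible corner: $4.69.

$4.69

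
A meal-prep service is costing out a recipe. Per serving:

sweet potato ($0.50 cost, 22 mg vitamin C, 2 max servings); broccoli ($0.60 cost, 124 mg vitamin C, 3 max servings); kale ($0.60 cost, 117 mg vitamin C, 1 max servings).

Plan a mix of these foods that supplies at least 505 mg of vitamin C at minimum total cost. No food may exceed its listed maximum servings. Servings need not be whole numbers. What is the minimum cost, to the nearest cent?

$2.76

Cost per mg of vitamin C: broccoli $0.0048, kale $0.0051, sweet potato $0.0227.
Take 3 servings of broccoli: +372.0 mg vitamin C for $1.80 (total $1.80, still need 133.0 mg).
Take 1 serving of kale: +117.0 mg vitamin C for $0.60 (total $2.40, still need 16.0 mg).
Take 0.7273 servings of sweet potato: +16.0 mg vitamin C for $0.36 (total $2.76, still need 0.0 mg).
Greedy by cheapest-per-mg is optimal for a single linear constraint, so the minimum cost is $2.76.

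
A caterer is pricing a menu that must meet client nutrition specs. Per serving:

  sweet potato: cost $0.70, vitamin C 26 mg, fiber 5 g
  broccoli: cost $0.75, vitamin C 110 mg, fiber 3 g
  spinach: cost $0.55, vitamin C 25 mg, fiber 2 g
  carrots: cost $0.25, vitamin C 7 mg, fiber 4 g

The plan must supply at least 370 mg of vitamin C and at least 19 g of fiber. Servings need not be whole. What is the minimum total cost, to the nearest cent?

Minimising a linear cost over {vitamin C ≥ 370, fiber ≥ 19, servings ≥ 0} — the optimum is at a vertex, using one or two foods.
sweet potato only: max(370/26, 19/5) = 14.23 servings → $9.96.
broccoli only: max(370/110, 19/3) = 6.333 servings → $4.75.
spinach only: max(370/25, 19/2) = 14.8 servings → $8.14.
carrots only: max(370/7, 19/4) = 52.86 servings → $13.21.
sweet potato + broccoli with both tight: 2.076 servings and 2.873 servings → $3.61.
sweet potato + spinach with both targets exact would need a negative amount; discard.
sweet potato + carrots: the both-tight solution has a negative serving — not a feasible corner.
broccoli + spinach with both tight: 1.828 servings and 6.759 servings → $5.09.
broccoli + carrots with both tight: 3.215 servings and 2.339 servings → $3.00.
spinach + carrots with both targets exact would need a negative amount; discard.
So the least-cost plan costs $3.00.

$3.00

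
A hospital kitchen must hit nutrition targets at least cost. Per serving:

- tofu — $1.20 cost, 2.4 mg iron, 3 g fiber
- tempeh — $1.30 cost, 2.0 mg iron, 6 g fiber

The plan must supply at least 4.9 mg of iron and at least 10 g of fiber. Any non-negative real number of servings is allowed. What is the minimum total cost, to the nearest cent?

$2.78

tofu only: max(4.9/2.4, 10/3) = 3.333 servings → $4.00.
tempeh only: max(4.9/2.0, 10/6) = 2.45 servings → $3.19.
tofu + tempeh with both tight: 1.119 servings and 1.107 servings → $2.78.
The minimum over all feasible corners is $2.78.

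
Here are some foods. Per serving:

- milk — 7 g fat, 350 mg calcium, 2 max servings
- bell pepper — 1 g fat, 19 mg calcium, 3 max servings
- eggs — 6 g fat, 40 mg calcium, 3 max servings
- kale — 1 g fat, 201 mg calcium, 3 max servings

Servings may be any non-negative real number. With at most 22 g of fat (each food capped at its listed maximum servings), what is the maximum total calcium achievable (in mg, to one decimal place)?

Calcium per g fat: kale 201, milk 50, bell pepper 19, eggs 6.667.
Take 3 servings of kale: uses 3 g fat, +603.0 mg calcium (running total 603.0 mg).
Take 2 servings of milk: uses 14 g fat, +700.0 mg calcium (running total 1303.0 mg).
Take 3 servings of bell pepper: uses 3 g fat, +57.0 mg calcium (running total 1360.0 mg).
Take 0.3333 servings of eggs: uses 2 g fat, +13.3 mg calcium (running total 1373.3 mg).
Greedy by best ratio exhausts the fat allowance optimally: 1373.3 mg.

1373.3 mg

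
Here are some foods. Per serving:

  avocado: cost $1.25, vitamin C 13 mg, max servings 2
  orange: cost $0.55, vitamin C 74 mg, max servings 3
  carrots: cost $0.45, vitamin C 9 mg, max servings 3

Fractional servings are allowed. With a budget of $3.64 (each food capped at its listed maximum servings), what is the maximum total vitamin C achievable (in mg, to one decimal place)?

Vitamin C per dollar: orange 134.5, carrots 20, avocado 10.4.
Take 3 servings of orange: spends $1.65, +222.0 mg vitamin C (running total 222.0 mg).
Take 3 servings of carrots: spends $1.35, +27.0 mg vitamin C (running total 249.0 mg).
Take 0.512 servings of avocado: spends $0.64, +6.7 mg vitamin C (running total 255.7 mg).
Filling greedily by vitamin C-per-dollar is optimal for one linear limit, giving 255.7 mg.

255.7 mg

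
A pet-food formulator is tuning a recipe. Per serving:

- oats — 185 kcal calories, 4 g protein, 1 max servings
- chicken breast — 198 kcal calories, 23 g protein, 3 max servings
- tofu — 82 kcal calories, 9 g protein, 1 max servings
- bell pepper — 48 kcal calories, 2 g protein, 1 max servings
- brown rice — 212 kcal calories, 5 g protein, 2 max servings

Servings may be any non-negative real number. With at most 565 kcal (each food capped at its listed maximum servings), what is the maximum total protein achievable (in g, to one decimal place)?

Protein per kcal: chicken breast 0.1162, tofu 0.1098, bell pepper 0.04167, brown rice 0.02358, oats 0.02162.
Take 2.854 servings of chicken breast: uses 565 kcal, +65.6 g protein (running total 65.6 g).
Filling greedily by protein-per-kcal is optimal for one linear limit, giving 65.6 g.

65.6 g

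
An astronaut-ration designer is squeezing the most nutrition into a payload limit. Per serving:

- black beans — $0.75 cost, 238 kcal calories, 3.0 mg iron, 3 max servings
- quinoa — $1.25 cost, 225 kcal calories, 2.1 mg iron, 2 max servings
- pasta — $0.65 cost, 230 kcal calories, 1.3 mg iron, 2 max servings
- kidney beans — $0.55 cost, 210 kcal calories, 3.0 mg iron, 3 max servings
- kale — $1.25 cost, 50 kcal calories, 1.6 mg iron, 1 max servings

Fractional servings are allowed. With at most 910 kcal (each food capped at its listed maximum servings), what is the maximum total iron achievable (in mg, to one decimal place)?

13.5 mg

Iron per kcal: kale 0.032, kidney beans 0.01429, black beans 0.01261, quinoa 0.009333, pasta 0.005652.
Take 1 serving of kale: uses 50 kcal, +1.6 mg iron (running total 1.6 mg).
Take 3 servings of kidney beans: uses 630 kcal, +9.0 mg iron (running total 10.6 mg).
Take 0.9664 servings of black beans: uses 230 kcal, +2.9 mg iron (running total 13.5 mg).
Greedy by best ratio exhausts the calories allowance optimally: 13.5 mg.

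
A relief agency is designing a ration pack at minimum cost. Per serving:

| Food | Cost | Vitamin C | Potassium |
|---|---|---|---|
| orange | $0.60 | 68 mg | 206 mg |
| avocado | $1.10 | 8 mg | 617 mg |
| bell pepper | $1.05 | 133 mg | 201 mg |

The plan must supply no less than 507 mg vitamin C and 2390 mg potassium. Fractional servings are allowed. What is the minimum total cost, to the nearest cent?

$5.96

orange only: max(507/68, 2390/206) = 11.6 servings → $6.96.
avocado only: max(507/8, 2390/617) = 63.38 servings → $69.71.
bell pepper only: max(507/133, 2390/201) = 11.89 servings → $12.49.
orange + avocado with both tight: 7.286 servings and 1.441 servings → $5.96.
orange + bell pepper: intersection lies outside the first quadrant.
avocado + bell pepper with both tight: 2.684 servings and 3.651 servings → $6.79.
The minimum over all feasible corners is $5.96.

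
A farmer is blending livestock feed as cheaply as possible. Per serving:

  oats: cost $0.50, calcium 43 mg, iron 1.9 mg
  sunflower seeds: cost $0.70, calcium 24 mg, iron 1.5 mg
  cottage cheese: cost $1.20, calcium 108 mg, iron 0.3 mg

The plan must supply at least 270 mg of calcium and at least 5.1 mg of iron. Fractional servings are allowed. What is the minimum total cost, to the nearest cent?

oats only: max(270/43, 5.1/1.9) = 6.279 servings → $3.14.
sunflower seeds only: max(270/24, 5.1/1.5) = 11.25 servings → $7.88.
cottage cheese only: max(270/108, 5.1/0.3) = 17 servings → $20.40.
oats + sunflower seeds: intersection lies outside the first quadrant.
oats + cottage cheese with both tight: 2.443 servings and 1.527 servings → $3.05.
sunflower seeds + cottage cheese with both tight: 3.035 servings and 1.826 servings → $4.32.
Cheapest feasible corner: $3.05.

$3.05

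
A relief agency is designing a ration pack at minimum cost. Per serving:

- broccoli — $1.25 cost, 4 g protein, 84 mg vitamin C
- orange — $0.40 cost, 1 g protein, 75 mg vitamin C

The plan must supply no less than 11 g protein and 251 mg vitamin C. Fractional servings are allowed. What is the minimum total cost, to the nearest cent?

$3.47

The cheapest plan sits at a corner of the feasible region — with two constraints it uses at most two foods.
broccoli only: max(11/4, 251/84) = 2.988 servings → $3.74.
orange only: max(11/1, 251/75) = 11 servings → $4.40.
broccoli + orange with both tight: 2.657 servings and 0.3704 servings → $3.47.
Cheapest feasible corner: $3.47.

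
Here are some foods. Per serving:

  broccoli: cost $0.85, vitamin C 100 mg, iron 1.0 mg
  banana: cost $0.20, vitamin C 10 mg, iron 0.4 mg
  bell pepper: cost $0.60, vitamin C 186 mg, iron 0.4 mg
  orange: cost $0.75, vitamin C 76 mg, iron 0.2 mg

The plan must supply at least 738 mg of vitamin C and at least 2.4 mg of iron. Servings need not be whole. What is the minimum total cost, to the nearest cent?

At the optimum either one food covers both requirements or two foods hit both targets exactly; no other combination can be cheaper.
broccoli only: max(738/100, 2.4/1.0) = 7.38 servings → $6.27.
banana only: max(738/10, 2.4/0.4) = 73.8 servings → $14.76.
bell pepper only: max(738/186, 2.4/0.4) = 6 servings → $3.60.
orange only: max(738/76, 2.4/0.2) = 12 servings → $9.00.
broccoli + banana with both targets exact would need a negative amount; discard.
broccoli + bell pepper with both tight: 1.036 servings and 3.411 servings → $2.93.
broccoli + orange with both tight: 0.6214 servings and 8.893 servings → $7.20.
banana + bell pepper with both tight: 2.148 servings and 3.852 servings → $2.74.
banana + orange with both tight: 1.225 servings and 9.549 servings → $7.41.
bell pepper + orange: intersection lies outside the first quadrant.
So the least-cost plan costs $2.74.

$2.74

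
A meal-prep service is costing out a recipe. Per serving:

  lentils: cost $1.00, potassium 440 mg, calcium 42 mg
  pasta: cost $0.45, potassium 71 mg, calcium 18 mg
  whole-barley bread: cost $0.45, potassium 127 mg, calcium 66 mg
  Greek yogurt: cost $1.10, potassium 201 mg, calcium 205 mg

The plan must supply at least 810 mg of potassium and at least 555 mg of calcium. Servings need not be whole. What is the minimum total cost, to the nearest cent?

$3.39

The cheapest plan sits at a corner of the feasible region — with two constraints it uses at most two foods.
lentils only: max(810/440, 555/42) = 13.21 servings → $13.21.
pasta only: max(810/71, 555/18) = 30.83 servings → $13.88.
whole-barley bread only: max(810/127, 555/66) = 8.409 servings → $3.78.
Greek yogurt only: max(810/201, 555/205) = 4.03 servings → $4.43.
lentils + pasta with both targets exact would need a negative amount; discard.
lentils + whole-barley bread: the both-tight solution has a negative serving — not a feasible corner.
lentils + Greek yogurt with both tight: 0.6665 servings and 2.571 servings → $3.49.
pasta + whole-barley bread: the both-tight solution has a negative serving — not a feasible corner.
pasta + Greek yogurt with both tight: 4.983 servings and 2.27 servings → $4.74.
whole-barley bread + Greek yogurt with both tight: 4.268 servings and 1.333 servings → $3.39.
Cheapest feasible corner: $3.39.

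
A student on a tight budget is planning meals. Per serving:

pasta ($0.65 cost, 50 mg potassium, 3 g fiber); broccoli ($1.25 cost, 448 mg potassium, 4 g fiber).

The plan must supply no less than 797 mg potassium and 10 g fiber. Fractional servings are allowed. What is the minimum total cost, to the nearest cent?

Minimising a linear cost over {potassium ≥ 797, fiber ≥ 10, servings ≥ 0} — the optimum is at a vertex, using one or two foods.
pasta only: max(797/50, 10/3) = 15.94 servings → $10.36.
broccoli only: max(797/448, 10/4) = 2.5 servings → $3.12.
pasta + broccoli with both tight: 1.129 servings and 1.653 servings → $2.80.
So the least-cost plan costs $2.80.

$2.80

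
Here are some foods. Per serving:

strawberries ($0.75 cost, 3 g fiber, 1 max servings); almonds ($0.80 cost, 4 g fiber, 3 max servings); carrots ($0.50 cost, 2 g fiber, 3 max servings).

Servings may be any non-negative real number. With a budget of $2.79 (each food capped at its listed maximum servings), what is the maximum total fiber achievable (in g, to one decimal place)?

Fiber per dollar: almonds 5, strawberries 4, carrots 4.
Take 3 servings of almonds: spends $2.40, +12.0 g fiber (running total 12.0 g).
Take 0.52 servings of strawberries: spends $0.39, +1.6 g fiber (running total 13.6 g).
Greedy by best ratio exhausts the cost allowance optimally: 13.6 g.

13.6 g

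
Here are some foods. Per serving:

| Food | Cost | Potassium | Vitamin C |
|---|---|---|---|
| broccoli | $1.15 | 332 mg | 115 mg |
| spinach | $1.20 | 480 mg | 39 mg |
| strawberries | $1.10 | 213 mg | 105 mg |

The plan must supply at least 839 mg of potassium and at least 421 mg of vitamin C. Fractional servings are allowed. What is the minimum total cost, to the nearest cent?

At the optimum either one food covers both requirements or two foods hit both targets exactly; no other combination can be cheaper.
broccoli only: max(839/332, 421/115) = 3.661 servings → $4.21.
spinach only: max(839/480, 421/39) = 10.79 servings → $12.95.
strawberries only: max(839/213, 421/105) = 4.01 servings → $4.41.
broccoli + spinach with both targets exact would need a negative amount; discard.
broccoli + strawberries: the both-tight solution has a negative serving — not a feasible corner.
spinach + strawberries: the both-tight solution has a negative serving — not a feasible corner.
So the least-cost plan costs $4.21.

$4.21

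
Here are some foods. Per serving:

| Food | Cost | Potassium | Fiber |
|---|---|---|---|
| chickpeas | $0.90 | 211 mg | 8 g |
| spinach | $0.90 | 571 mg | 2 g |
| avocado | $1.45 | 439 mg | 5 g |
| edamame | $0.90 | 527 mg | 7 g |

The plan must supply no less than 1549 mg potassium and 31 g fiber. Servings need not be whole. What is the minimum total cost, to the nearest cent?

$3.73

Check every corner: each single food scaled to meet both minima, and each pair solved so both constraints bind.
chickpeas only: max(1549/211, 31/8) = 7.341 servings → $6.61.
spinach only: max(1549/571, 31/2) = 15.5 servings → $13.95.
avocado only: max(1549/439, 31/5) = 6.2 servings → $8.99.
edamame only: max(1549/527, 31/7) = 4.429 servings → $3.99.
chickpeas + spinach with both tight: 3.522 servings and 1.411 servings → $4.44.
chickpeas + avocado with both tight: 2.387 servings and 2.381 servings → $5.60.
chickpeas + edamame with both tight: 2.006 servings and 2.136 servings → $3.73.
spinach + avocado with both targets exact would need a negative amount; discard.
spinach + edamame with both targets exact would need a negative amount; discard.
avocado + edamame: intersection lies outside the first quadrant.
So the least-cost plan costs $3.73.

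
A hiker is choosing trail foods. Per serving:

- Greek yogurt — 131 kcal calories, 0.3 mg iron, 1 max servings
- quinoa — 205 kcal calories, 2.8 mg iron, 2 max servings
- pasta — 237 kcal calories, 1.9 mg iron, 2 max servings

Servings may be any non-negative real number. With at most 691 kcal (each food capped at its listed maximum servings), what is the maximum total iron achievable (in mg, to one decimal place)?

7.9 mg

Iron per kcal: quinoa 0.01366, pasta 0.008017, Greek yogurt 0.00229.
Take 2 servings of quinoa: uses 410 kcal, +5.6 mg iron (running total 5.6 mg).
Take 1.186 servings of pasta: uses 281 kcal, +2.3 mg iron (running total 7.9 mg).
Filling greedily by iron-per-kcal is optimal for one linear limit, giving 7.9 mg.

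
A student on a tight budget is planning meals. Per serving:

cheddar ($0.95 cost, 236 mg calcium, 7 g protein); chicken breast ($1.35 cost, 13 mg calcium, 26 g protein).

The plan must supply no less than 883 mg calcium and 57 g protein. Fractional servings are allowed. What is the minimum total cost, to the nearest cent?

Check every corner: each single food scaled to meet both minima, and each pair solved so both constraints bind.
cheddar only: max(883/236, 57/7) = 8.143 servings → $7.74.
chicken breast only: max(883/13, 57/26) = 67.92 servings → $91.70.
cheddar + chicken breast with both tight: 3.675 servings and 1.203 servings → $5.12.
So the least-cost plan costs $5.12.

$5.12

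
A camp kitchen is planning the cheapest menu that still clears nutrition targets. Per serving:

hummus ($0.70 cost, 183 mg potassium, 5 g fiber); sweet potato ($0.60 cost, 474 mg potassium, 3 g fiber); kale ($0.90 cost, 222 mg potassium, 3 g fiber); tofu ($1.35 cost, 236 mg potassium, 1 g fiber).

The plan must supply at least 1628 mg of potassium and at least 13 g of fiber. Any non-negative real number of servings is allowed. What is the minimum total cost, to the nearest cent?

hummus only: max(1628/183, 13/5) = 8.896 servings → $6.23.
sweet potato only: max(1628/474, 13/3) = 4.333 servings → $2.60.
kale only: max(1628/222, 13/3) = 7.333 servings → $6.60.
tofu only: max(1628/236, 13/1) = 13 servings → $17.55.
hummus + sweet potato with both tight: 0.7018 servings and 3.164 servings → $2.39.
hummus + kale: the both-tight solution has a negative serving — not a feasible corner.
hummus + tofu with both tight: 1.444 servings and 5.778 servings → $8.81.
sweet potato + kale with both tight: 2.643 servings and 1.69 servings → $3.11.
sweet potato + tofu: the both-tight solution has a negative serving — not a feasible corner.
kale + tofu with both tight: 2.963 servings and 4.111 servings → $8.22.
Cheapest feasible corner: $2.39.

$2.39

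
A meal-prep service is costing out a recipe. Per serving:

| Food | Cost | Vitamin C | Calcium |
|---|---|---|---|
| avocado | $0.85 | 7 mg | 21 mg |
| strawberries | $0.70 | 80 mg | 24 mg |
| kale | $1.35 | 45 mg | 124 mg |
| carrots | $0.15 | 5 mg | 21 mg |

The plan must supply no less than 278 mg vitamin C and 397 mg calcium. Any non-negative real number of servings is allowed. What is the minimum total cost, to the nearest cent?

At the optimum either one food covers both requirements or two foods hit both targets exactly; no other combination can be cheaper.
avocado only: max(278/7, 397/21) = 39.71 servings → $33.76.
strawberries only: max(278/80, 397/24) = 16.54 servings → $11.58.
kale only: max(278/45, 397/124) = 6.178 servings → $8.34.
carrots only: max(278/5, 397/21) = 55.6 servings → $8.34.
avocado + strawberries with both tight: 16.59 servings and 2.023 servings → $15.52.
avocado + kale: the both-tight solution has a negative serving — not a feasible corner.
avocado + carrots: intersection lies outside the first quadrant.
strawberries + kale with both tight: 1.879 servings and 2.838 servings → $5.15.
strawberries + carrots with both tight: 2.47 servings and 16.08 servings → $4.14.
kale + carrots: intersection lies outside the first quadrant.
The minimum over all feasible corners is $4.14.

$4.14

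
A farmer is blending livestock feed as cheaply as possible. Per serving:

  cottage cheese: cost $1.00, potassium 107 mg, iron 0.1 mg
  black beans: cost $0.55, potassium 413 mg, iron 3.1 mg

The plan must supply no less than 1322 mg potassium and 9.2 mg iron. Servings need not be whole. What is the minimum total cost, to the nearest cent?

Minimising a linear cost over {potassium ≥ 1322, iron ≥ 9.2, servings ≥ 0} — the optimum is at a vertex, using one or two foods.
cottage cheese only: max(1322/107, 9.2/0.1) = 92 servings → $92.00.
black beans only: max(1322/413, 9.2/3.1) = 3.201 servings → $1.76.
cottage cheese + black beans with both tight: 1.028 servings and 2.935 servings → $2.64.
So the least-cost plan costs $1.76.

$1.76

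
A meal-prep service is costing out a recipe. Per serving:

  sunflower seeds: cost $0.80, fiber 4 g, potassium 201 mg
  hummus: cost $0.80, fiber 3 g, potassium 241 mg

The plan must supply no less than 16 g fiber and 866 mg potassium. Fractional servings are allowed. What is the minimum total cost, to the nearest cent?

$3.34

An LP optimum is at a vertex; with two nutrient constraints at most two foods are used. Check each candidate.
sunflower seeds only: max(16/4, 866/201) = 4.308 servings → $3.45.
hummus only: max(16/3, 866/241) = 5.333 servings → $4.27.
sunflower seeds + hummus with both tight: 3.485 servings and 0.687 servings → $3.34.
Cheapest feasible corner: $3.34.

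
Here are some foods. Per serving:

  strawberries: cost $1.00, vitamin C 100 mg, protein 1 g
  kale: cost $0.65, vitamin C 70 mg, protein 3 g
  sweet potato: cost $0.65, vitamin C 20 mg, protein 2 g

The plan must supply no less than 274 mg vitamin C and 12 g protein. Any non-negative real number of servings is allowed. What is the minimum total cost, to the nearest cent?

$2.60

The cheapest plan sits at a corner of the feasible region — with two constraints it uses at most two foods.
strawberries only: max(274/100, 12/1) = 12 servings → $12.00.
kale only: max(274/70, 12/3) = 4 servings → $2.60.
sweet potato only: max(274/20, 12/2) = 13.7 servings → $8.90.
strawberries + kale: intersection lies outside the first quadrant.
strawberries + sweet potato with both tight: 1.711 servings and 5.144 servings → $5.05.
kale + sweet potato with both tight: 3.85 servings and 0.225 servings → $2.65.
So the least-cost plan costs $2.60.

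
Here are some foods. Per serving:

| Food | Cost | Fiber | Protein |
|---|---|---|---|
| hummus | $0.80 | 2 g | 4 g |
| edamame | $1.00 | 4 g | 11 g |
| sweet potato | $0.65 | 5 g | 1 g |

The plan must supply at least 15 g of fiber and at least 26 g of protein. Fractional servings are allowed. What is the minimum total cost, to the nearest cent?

Minimising a linear cost over {fiber ≥ 15, protein ≥ 26, servings ≥ 0} — the optimum is at a vertex, using one or two foods.
hummus only: max(15/2, 26/4) = 7.5 servings → $6.00.
edamame only: max(15/4, 26/11) = 3.75 servings → $3.75.
sweet potato only: max(15/5, 26/1) = 26 servings → $16.90.
hummus + edamame: the both-tight solution has a negative serving — not a feasible corner.
hummus + sweet potato with both tight: 6.389 servings and 0.4444 servings → $5.40.
edamame + sweet potato with both tight: 2.255 servings and 1.196 servings → $3.03.
The minimum over all feasible corners is $3.03.

$3.03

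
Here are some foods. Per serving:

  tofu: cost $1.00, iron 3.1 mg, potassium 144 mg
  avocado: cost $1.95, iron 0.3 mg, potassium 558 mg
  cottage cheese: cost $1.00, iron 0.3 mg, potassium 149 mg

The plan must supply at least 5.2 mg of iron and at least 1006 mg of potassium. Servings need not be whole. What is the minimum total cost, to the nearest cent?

$4.28

With two linear requirements the optimum uses one or two foods; enumerate the corners.
tofu only: max(5.2/3.1, 1006/144) = 6.986 servings → $6.99.
avocado only: max(5.2/0.3, 1006/558) = 17.33 servings → $33.80.
cottage cheese only: max(5.2/0.3, 1006/149) = 17.33 servings → $17.33.
tofu + avocado with both tight: 1.541 servings and 1.405 servings → $4.28.
tofu + cottage cheese with both tight: 1.13 servings and 5.66 servings → $6.79.
avocado + cottage cheese with both targets exact would need a negative amount; discard.
The minimum over all feasible corners is $4.28.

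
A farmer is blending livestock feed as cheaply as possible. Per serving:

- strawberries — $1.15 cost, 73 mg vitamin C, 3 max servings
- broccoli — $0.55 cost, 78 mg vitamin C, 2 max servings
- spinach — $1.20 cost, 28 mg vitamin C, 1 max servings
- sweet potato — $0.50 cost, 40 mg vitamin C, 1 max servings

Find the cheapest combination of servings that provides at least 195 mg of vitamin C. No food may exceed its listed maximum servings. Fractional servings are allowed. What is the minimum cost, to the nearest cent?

$1.59

Cost per mg of vitamin C: broccoli $0.0071, sweet potato $0.0125, strawberries $0.0158, spinach $0.0429.
Take 2 servings of broccoli: +156.0 mg vitamin C for $1.10 (total $1.10, still need 39.0 mg).
Take 0.975 servings of sweet potato: +39.0 mg vitamin C for $0.49 (total $1.59, still need 0.0 mg).
Filling from the cheapest source first is optimal under one linear minimum: $1.59.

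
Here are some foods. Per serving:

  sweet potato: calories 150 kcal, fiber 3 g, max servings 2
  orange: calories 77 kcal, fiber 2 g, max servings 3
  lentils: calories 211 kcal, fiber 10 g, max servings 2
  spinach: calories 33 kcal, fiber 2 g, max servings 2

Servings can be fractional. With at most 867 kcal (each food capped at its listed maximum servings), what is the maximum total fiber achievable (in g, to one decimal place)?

33.0 g

Fiber per kcal: spinach 0.06061, lentils 0.04739, orange 0.02597, sweet potato 0.02.
Take 2 servings of spinach: uses 66 kcal, +4.0 g fiber (running total 4.0 g).
Take 2 servings of lentils: uses 422 kcal, +20.0 g fiber (running total 24.0 g).
Take 3 servings of orange: uses 231 kcal, +6.0 g fiber (running total 30.0 g).
Take 0.9867 servings of sweet potato: uses 148 kcal, +3.0 g fiber (running total 33.0 g).
Greedy by best ratio exhausts the calories allowance optimally: 33.0 g.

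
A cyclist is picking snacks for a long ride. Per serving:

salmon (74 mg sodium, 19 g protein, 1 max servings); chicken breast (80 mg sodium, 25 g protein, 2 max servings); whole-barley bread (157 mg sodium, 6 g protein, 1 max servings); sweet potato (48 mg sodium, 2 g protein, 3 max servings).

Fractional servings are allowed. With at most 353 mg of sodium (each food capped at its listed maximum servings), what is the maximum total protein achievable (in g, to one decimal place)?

74.0 g

Protein per mg sodium: chicken breast 0.3125, salmon 0.2568, sweet potato 0.04167, whole-barley bread 0.03822.
Take 2 servings of chicken breast: uses 160 mg sodium, +50.0 g protein (running total 50.0 g).
Take 1 serving of salmon: uses 74 mg sodium, +19.0 g protein (running total 69.0 g).
Take 2.479 servings of sweet potato: uses 119 mg sodium, +5.0 g protein (running total 74.0 g).
Greedy by best ratio exhausts the sodium allowance optimally: 74.0 g.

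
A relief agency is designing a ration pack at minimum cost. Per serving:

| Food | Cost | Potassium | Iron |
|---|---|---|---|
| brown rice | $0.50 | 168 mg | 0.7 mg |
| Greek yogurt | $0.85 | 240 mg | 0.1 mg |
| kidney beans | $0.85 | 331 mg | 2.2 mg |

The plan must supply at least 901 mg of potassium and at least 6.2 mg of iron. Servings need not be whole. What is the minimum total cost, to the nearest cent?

The cheapest plan sits at a corner of the feasible region — with two constraints it uses at most two foods.
brown rice only: max(901/168, 6.2/0.7) = 8.857 servings → $4.43.
Greek yogurt only: max(901/240, 6.2/0.1) = 62 servings → $52.70.
kidney beans only: max(901/331, 6.2/2.2) = 2.818 servings → $2.40.
brown rice + Greek yogurt: intersection lies outside the first quadrant.
brown rice + kidney beans: intersection lies outside the first quadrant.
Greek yogurt + kidney beans with both targets exact would need a negative amount; discard.
Cheapest feasible corner: $2.40.

$2.40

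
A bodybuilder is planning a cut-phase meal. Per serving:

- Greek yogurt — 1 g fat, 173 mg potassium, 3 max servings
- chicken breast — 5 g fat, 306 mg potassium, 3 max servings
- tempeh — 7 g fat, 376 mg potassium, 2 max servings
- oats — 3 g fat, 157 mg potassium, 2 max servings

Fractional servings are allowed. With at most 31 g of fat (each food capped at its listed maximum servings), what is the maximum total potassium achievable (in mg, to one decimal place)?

2135.3 mg

Potassium per g fat: Greek yogurt 173, chicken breast 61.2, tempeh 53.71, oats 52.33.
Take 3 servings of Greek yogurt: uses 3 g fat, +519.0 mg potassium (running total 519.0 mg).
Take 3 servings of chicken breast: uses 15 g fat, +918.0 mg potassium (running total 1437.0 mg).
Take 1.857 servings of tempeh: uses 13 g fat, +698.3 mg potassium (running total 2135.3 mg).
Greedy by best ratio exhausts the fat allowance optimally: 2135.3 mg.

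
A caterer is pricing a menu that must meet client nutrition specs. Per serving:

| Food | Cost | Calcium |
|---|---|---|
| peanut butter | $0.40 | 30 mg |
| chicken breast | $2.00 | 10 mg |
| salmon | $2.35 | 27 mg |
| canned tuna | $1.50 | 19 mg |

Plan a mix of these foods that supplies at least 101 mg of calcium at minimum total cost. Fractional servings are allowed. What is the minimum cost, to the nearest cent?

Cost per mg of calcium: peanut butter $0.0133, canned tuna $0.0789, salmon $0.0870, chicken breast $0.2000.
With no serving limits, use only peanut butter: 101 mg / 30 mg = 3.367 servings × $0.40 = $1.35.

$1.35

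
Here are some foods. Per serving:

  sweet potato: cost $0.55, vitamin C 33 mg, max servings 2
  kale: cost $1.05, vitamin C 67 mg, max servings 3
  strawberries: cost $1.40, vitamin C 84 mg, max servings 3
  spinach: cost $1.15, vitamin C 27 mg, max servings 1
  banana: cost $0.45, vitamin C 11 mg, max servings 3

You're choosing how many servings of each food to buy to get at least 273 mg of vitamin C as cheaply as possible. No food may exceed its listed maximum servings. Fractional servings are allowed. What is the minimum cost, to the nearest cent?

Cost per mg of vitamin C: kale $0.0157, sweet potato $0.0167, strawberries $0.0167, banana $0.0409, spinach $0.0426.
Take 3 servings of kale: +201.0 mg vitamin C for $3.15 (total $3.15, still need 72.0 mg).
Take 2 servings of sweet potato: +66.0 mg vitamin C for $1.10 (total $4.25, still need 6.0 mg).
Take 0.07143 servings of strawberries: +6.0 mg vitamin C for $0.10 (total $4.35, still need 0.0 mg).
Filling from the cheapest source first is optimal under one linear minimum: $4.35.

$4.35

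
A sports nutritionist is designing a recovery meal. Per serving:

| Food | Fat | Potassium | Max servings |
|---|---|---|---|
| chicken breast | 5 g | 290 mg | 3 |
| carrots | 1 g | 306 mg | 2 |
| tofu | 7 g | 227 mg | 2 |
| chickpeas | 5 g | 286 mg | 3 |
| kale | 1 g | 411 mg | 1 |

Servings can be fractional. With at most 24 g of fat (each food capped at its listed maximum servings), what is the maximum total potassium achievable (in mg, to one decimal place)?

2236.2 mg

Potassium per g fat: kale 411, carrots 306, chicken breast 58, chickpeas 57.2, tofu 32.43.
Take 1 serving of kale: uses 1 g fat, +411.0 mg potassium (running total 411.0 mg).
Take 2 servings of carrots: uses 2 g fat, +612.0 mg potassium (running total 1023.0 mg).
Take 3 servings of chicken breast: uses 15 g fat, +870.0 mg potassium (running total 1893.0 mg).
Take 1.2 servings of chickpeas: uses 6 g fat, +343.2 mg potassium (running total 2236.2 mg).
Filling greedily by potassium-per-g fat is optimal for one linear limit, giving 2236.2 mg.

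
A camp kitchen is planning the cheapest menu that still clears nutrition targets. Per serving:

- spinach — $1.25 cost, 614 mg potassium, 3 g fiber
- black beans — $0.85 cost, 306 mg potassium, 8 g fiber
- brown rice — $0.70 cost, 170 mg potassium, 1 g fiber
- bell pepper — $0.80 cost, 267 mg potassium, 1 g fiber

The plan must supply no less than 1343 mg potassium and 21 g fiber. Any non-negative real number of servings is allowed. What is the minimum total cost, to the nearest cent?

$3.24

This is a tiny linear program; its minimum lies at a vertex of the feasible set. List the vertices and price them.
spinach only: max(1343/614, 21/3) = 7 servings → $8.75.
black beans only: max(1343/306, 21/8) = 4.389 servings → $3.73.
brown rice only: max(1343/170, 21/1) = 21 servings → $14.70.
bell pepper only: max(1343/267, 21/1) = 21 servings → $16.80.
spinach + black beans with both tight: 1.081 servings and 2.22 servings → $3.24.
spinach + brown rice: the both-tight solution has a negative serving — not a feasible corner.
spinach + bell pepper: the both-tight solution has a negative serving — not a feasible corner.
black beans + brown rice with both tight: 2.113 servings and 4.097 servings → $4.66.
black beans + bell pepper with both tight: 2.33 servings and 2.36 servings → $3.87.
brown rice + bell pepper with both targets exact would need a negative amount; discard.
Cheapest feasible corner: $3.24.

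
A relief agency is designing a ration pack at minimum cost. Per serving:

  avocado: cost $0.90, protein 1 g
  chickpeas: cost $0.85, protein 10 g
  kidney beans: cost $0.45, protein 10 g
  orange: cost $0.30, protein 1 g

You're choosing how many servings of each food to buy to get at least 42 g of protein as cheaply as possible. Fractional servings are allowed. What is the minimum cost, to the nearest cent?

$1.89

Cost per g of protein: kidney beans $0.0450, chickpeas $0.0850, orange $0.3000, avocado $0.9000.
With no serving limits, use only kidney beans: 42 g / 10 g = 4.2 servings × $0.45 = $1.89.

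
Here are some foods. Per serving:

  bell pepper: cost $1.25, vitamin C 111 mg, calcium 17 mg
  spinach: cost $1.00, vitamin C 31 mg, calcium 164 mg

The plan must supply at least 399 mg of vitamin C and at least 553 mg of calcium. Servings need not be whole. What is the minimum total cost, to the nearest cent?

At the optimum either one food covers both requirements or two foods hit both targets exactly; no other combination can be cheaper.
bell pepper only: max(399/111, 553/17) = 32.53 servings → $40.66.
spinach only: max(399/31, 553/164) = 12.87 servings → $12.87.
bell pepper + spinach with both tight: 2.732 servings and 3.089 servings → $6.50.
So the least-cost plan costs $6.50.

$6.50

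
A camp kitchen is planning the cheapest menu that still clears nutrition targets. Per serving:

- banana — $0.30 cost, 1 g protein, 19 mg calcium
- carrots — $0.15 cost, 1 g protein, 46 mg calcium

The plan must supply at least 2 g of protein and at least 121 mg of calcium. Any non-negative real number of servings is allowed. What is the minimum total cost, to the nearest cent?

Two binding constraints pin down two serving amounts, so the optimal mix uses at most two foods. The candidates are each food alone (scaled to the tighter of protein/calcium) and each pair with both constraints tight.
banana only: max(2/1, 121/19) = 6.368 servings → $1.91.
carrots only: max(2/1, 121/46) = 2.63 servings → $0.39.
banana + carrots: intersection lies outside the first quadrant.
The minimum over all feasible corners is $0.39.

$0.39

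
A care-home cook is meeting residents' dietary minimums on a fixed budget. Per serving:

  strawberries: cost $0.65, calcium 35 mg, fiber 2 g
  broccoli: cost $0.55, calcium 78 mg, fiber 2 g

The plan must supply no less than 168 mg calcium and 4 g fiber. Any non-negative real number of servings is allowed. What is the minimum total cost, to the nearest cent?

$1.18

At the optimum either one food covers both requirements or two foods hit both targets exactly; no other combination can be cheaper.
strawberries only: max(168/35, 4/2) = 4.8 servings → $3.12.
broccoli only: max(168/78, 4/2) = 2.154 servings → $1.18.
strawberries + broccoli: intersection lies outside the first quadrant.
The minimum over all feasible corners is $1.18.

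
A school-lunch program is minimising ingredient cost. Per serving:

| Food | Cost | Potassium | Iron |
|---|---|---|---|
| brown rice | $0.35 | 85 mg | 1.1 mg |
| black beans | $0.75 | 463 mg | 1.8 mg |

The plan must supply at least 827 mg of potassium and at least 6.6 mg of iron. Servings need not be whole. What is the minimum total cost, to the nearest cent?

Two binding constraints pin down two serving amounts, so the optimal mix uses at most two foods. The candidates are each food alone (scaled to the tighter of potassium/iron) and each pair with both constraints tight.
brown rice only: max(827/85, 6.6/1.1) = 9.729 servings → $3.41.
black beans only: max(827/463, 6.6/1.8) = 3.667 servings → $2.75.
brown rice + black beans with both tight: 4.399 servings and 0.9787 servings → $2.27.
So the least-cost plan costs $2.27.

$2.27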